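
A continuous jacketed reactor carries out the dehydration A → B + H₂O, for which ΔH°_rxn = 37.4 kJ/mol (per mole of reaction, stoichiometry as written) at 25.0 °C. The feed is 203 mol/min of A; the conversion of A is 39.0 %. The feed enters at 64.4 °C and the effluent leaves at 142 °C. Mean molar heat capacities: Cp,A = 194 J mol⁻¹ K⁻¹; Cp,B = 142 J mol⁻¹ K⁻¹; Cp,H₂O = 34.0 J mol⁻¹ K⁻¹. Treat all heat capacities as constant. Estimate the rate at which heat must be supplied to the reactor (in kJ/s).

Extent of reaction ξ = 0.390 × 203 = 79.17 mol/min
Reaction term: ξ·ΔH°_rxn = 79.17 × 37.4 = 2961 kJ/min
Sensible, feed 64.4→25 °C: -1551.7 kJ/min
Outlet flows (mol/min): A 123.83, B 79.17, H₂O 79.17
Sensible, products 25→142 °C: 4441 kJ/min
Q = ΔH = 5850.3 kJ/min = 97.504 kW
Heat supplied = 97.504 kJ/s

Q_in = 97.5 kJ/s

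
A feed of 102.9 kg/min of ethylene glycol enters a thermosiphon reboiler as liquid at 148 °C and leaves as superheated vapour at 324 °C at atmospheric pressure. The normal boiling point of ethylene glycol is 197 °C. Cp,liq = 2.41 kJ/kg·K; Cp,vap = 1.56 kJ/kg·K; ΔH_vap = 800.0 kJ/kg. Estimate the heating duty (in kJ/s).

liquid 148→197 °C: 118.09 kJ/kg
vaporisation at 197 °C: 800 kJ/kg
vapour 197→324 °C: 198.12 kJ/kg
Δh = 118.09 + 800 + 198.12 = 1116.2 kJ/kg
Q = ṁ·Δh = 102.9 kg/min × 1116.2 kJ/kg = 114860 kJ/min
|Q| = 1914.3 kW

Q = 1910 kJ/s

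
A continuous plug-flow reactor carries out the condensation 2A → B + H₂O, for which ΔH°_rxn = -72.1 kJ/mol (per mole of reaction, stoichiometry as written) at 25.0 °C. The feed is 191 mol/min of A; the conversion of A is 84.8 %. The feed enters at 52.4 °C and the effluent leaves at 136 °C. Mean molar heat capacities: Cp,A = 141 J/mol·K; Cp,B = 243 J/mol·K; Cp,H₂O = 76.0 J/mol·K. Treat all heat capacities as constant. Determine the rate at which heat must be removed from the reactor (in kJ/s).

Q_out = 54.2 kJ/s

Extent of reaction ξ = 0.848 × 191 / 2 = 80.984 mol/min
Reaction term: ξ·ΔH°_rxn = 80.984 × -72.1 = -5838.9 kJ/min
Sensible, feed 52.4→25 °C: -737.91 kJ/min
Outlet flows (mol/min): A 29.032, B 80.984, H₂O 80.984
Sensible, products 25→136 °C: 3321.9 kJ/min
Q = ΔH = -3254.9 kJ/min = -54.249 kW
Heat removed = 54.249 kJ/s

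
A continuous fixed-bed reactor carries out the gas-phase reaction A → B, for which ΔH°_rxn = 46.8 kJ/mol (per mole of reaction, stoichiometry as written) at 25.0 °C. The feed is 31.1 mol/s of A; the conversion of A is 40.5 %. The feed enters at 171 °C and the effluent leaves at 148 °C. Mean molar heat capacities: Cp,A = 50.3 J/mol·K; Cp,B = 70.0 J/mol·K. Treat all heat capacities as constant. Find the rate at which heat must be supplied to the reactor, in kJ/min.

Extent of reaction ξ = 0.405 × 31.1 = 12.596 mol/s
Reaction term: ξ·ΔH°_rxn = 12.596 × 46.8 = 589.47 kJ/s
Sensible, feed 171→25 °C: -228.39 kJ/s
Outlet flows (mol/s): A 18.505, B 12.596
Sensible, products 25→148 °C: 222.93 kJ/s
Q = ΔH = 584.01 kJ/s = 584.01 kW
Heat supplied = 35041 kJ/min

Q_in = 35000 kJ/min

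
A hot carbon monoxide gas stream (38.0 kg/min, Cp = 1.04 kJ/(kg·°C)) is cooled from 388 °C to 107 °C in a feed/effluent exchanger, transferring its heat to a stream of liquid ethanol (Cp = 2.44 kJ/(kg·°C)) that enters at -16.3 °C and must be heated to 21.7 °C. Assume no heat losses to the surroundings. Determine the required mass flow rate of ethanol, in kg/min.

Heat released by hot stream: Q = 38.0 × 1.04 × (388 − 107) = 11105 kJ/min
Energy balance on cold side (adiabatic exchanger): Q = ṁ_c·Cp_c·(T_c,out − T_c,in)
ṁ_c = 11105 / [2.44 × (21.7 − -16.3)] = 119.77 kg/min

ṁ_c = 120 kg/min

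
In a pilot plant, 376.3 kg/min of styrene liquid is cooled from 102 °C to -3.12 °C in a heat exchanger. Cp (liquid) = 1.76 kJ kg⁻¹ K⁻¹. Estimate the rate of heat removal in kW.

Q_c = 1160 kW

Q = ṁ·Cp·ΔT = 376.3 × 1.76 × (-3.12 − 102) = -69620 kJ/min
Converting: 69620 / 60 s = 1160.3 kW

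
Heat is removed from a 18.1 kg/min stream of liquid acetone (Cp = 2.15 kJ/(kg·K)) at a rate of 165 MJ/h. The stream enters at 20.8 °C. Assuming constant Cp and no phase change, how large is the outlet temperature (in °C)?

Q = 165 MJ/h = 2750 kJ/min
ΔT = Q/(ṁ·Cp) = 2750/(18.1×2.15) = 70.667 K
T_out = 20.8 − 70.667 = -49.867 °C

T_out = -49.9 °C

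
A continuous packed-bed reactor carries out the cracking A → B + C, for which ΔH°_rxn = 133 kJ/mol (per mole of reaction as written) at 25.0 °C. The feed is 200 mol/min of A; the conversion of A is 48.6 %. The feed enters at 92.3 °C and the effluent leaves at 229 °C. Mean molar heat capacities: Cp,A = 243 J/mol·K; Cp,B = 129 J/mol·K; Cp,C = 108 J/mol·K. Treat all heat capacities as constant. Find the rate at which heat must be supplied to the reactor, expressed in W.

Q_in = 324000 W

Extent of reaction ξ = 0.486 × 200 = 97.2 mol/min
Reaction term: ξ·ΔH°_rxn = 97.2 × 133 = 12928 kJ/min
Sensible, feed 92.3→25 °C: -3270.8 kJ/min
Outlet flows (mol/min): A 102.8, B 97.2, C 97.2
Sensible, products 25→229 °C: 9795.4 kJ/min
Q = ΔH = 19452 kJ/min = 324.2 kW
Heat supplied = 324200 W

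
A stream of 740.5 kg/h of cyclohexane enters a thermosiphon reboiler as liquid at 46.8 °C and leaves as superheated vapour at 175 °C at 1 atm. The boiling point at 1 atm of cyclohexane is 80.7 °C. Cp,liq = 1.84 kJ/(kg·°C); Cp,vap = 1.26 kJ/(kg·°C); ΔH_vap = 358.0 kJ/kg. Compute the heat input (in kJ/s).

Q = 111 kJ/s

liquid 46.8→80.7 °C: 62.376 kJ/kg
vaporisation at 80.7 °C: 358 kJ/kg
vapour 80.7→175 °C: 118.82 kJ/kg
Δh = 62.376 + 358 + 118.82 = 539.19 kJ/kg
Q = ṁ·Δh = 740.5 kg/h × 539.19 kJ/kg = 399270 kJ/h
|Q| = 110.91 kW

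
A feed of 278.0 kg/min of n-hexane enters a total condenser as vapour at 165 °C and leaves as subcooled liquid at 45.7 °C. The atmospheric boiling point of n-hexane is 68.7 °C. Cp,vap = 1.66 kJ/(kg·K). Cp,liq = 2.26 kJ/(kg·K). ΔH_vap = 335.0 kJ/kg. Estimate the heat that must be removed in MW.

vapour 165→68.7 °C: -159.86 kJ/kg
condensation at 68.7 °C: -335 kJ/kg
liquid 68.7→45.7 °C: -51.98 kJ/kg
Δh = -159.86 + -335 + -51.98 = -546.84 kJ/kg
Q = ṁ·Δh = 278.0 kg/min × -546.84 kJ/kg = -152020 kJ/min
|Q| = 2533.7 kW = 2.5337 MW

Q_c = 2.53 MW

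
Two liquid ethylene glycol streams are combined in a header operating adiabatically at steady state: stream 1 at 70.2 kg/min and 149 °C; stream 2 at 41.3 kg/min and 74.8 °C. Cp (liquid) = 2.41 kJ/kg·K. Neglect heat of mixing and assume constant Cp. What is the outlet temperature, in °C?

T_out = 122 °C

Adiabatic, steady state ⇒ Σ ṁᵢCp,ᵢ(T_out − Tᵢ) = 0
Σ ṁᵢCp,ᵢTᵢ = 70.2×2.41×149 + 41.3×2.41×74.8 = 32653
Σ ṁᵢCp,ᵢ = 70.2×2.41 + 41.3×2.41 = 268.72
T_out = 32653 / 268.72 = 121.52 °C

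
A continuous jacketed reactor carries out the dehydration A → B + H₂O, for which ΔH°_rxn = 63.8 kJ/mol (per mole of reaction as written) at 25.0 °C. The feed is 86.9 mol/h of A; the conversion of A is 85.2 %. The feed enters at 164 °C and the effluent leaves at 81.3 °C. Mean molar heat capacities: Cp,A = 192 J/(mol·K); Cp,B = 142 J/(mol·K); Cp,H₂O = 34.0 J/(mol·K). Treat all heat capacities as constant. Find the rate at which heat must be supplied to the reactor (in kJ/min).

Q_in = 54.6 kJ/min

Extent of reaction ξ = 0.852 × 86.9 = 74.039 mol/h
Reaction term: ξ·ΔH°_rxn = 74.039 × 63.8 = 4723.7 kJ/h
Sensible, feed 164→25 °C: -2319.2 kJ/h
Outlet flows (mol/h): A 12.861, B 74.039, H₂O 74.039
Sensible, products 25→81.3 °C: 872.66 kJ/h
Q = ΔH = 3277.1 kJ/h = 0.91032 kW
Heat supplied = 54.619 kJ/min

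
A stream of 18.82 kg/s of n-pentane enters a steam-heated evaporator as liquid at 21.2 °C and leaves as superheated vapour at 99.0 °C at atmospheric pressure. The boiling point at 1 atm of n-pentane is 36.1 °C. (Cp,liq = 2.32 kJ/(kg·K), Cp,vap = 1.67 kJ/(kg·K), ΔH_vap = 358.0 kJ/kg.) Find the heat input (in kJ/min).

liquid 21.2→36.1 °C: 34.568 kJ/kg
vaporisation at 36.1 °C: 358 kJ/kg
vapour 36.1→99.0 °C: 105.04 kJ/kg
Δh = 34.568 + 358 + 105.04 = 497.61 kJ/kg
Q = ṁ·Δh = 18.82 kg/s × 497.61 kJ/kg = 9365 kJ/s
|Q| = 9365 kW = 561900 kJ/min

Q = 562000 kJ/min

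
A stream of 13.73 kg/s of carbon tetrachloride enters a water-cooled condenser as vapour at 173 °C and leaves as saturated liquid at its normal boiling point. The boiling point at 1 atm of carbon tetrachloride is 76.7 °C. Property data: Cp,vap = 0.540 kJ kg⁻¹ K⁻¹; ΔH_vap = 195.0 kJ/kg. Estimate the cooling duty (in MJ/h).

vapour 173→76.7 °C: -52.002 kJ/kg
condensation at 76.7 °C: -195 kJ/kg
Δh = -52.002 + -195 = -247 kJ/kg
Q = ṁ·Δh = 13.73 kg/s × -247 kJ/kg = -3391.3 kJ/s
|Q| = 3391.3 kW = 12209 MJ/h

Q_c = 12200 MJ/h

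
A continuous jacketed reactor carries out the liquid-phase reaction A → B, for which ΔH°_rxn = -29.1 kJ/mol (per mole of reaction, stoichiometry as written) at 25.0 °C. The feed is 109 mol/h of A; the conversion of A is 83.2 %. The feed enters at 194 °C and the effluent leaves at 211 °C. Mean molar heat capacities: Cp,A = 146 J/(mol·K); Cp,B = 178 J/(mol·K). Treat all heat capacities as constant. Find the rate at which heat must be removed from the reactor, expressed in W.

Q_out = 508 W

Extent of reaction ξ = 0.832 × 109 = 90.688 mol/h
Reaction term: ξ·ΔH°_rxn = 90.688 × -29.1 = -2639 kJ/h
Sensible, feed 194→25 °C: -2689.5 kJ/h
Outlet flows (mol/h): A 18.312, B 90.688
Sensible, products 25→211 °C: 3499.8 kJ/h
Q = ΔH = -1828.7 kJ/h = -0.50797 kW
Heat removed = 507.97 W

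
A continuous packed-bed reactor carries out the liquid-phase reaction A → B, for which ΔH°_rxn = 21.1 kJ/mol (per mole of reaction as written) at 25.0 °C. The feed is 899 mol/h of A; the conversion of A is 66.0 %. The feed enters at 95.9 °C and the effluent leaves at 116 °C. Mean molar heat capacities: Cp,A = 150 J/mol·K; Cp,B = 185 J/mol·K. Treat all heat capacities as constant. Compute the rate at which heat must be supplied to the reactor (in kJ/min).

Q_in = 285 kJ/min

Extent of reaction ξ = 0.660 × 899 = 593.34 mol/h
Reaction term: ξ·ΔH°_rxn = 593.34 × 21.1 = 12519 kJ/h
Sensible, feed 95.9→25 °C: -9560.9 kJ/h
Outlet flows (mol/h): A 305.66, B 593.34
Sensible, products 25→116 °C: 14161 kJ/h
Q = ΔH = 17120 kJ/h = 4.7555 kW
Heat supplied = 285.33 kJ/min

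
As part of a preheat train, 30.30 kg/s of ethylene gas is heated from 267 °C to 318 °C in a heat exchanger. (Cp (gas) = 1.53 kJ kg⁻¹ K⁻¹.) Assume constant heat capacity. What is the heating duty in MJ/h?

Q = 8510 MJ/h

Q = ṁ·Cp·ΔT = 30.30 × 1.53 × (318 − 267) = 2364.3 kJ/s
Heating duty = 8511.5 MJ/h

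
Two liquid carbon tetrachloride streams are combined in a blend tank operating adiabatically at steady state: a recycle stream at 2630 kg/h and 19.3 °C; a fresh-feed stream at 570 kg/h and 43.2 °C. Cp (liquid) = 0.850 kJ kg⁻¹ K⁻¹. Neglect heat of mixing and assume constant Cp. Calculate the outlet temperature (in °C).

T_out = 23.6 °C

No heat crosses the boundary, so H_out = H_in.
T_out = Σ ṁᵢCp,ᵢTᵢ / Σ ṁᵢCp,ᵢ
      = 64076 / 2720 = 23.557 °C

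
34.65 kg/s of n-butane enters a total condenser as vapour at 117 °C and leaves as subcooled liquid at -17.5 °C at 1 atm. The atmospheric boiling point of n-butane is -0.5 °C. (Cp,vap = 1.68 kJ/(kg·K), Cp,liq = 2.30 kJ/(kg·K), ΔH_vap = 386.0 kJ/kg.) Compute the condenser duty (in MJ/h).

Q_c = 77700 MJ/h

vapour 117→-0.5 °C: -197.4 kJ/kg
condensation at -0.5 °C: -386 kJ/kg
liquid -0.5→-17.5 °C: -39.1 kJ/kg
Δh = -197.4 + -386 + -39.1 = -622.5 kJ/kg
Q = ṁ·Δh = 34.65 kg/s × -622.5 kJ/kg = -21570 kJ/s
|Q| = 21570 kW = 77651 MJ/h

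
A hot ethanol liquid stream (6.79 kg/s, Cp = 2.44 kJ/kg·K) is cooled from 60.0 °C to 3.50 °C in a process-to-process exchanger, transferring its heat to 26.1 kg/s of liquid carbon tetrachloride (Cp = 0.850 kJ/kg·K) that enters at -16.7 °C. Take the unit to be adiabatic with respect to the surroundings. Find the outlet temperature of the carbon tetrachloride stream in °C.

Heat released by hot stream: Q = 6.79 × 2.44 × (60.0 − 3.50) = 936.07 kJ/s
Energy balance on cold side (adiabatic exchanger): Q = ṁ_c·Cp_c·(T_c,out − T_c,in)
T_c,out = -16.7 + 936.07/(26.1 × 0.850) = 25.494 °C

T_c,out = 25.5 °C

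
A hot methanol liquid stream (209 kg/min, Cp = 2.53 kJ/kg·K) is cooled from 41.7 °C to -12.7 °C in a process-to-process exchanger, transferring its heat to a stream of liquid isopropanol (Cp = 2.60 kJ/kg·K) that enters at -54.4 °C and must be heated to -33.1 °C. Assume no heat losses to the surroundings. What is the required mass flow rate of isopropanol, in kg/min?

ṁ_c = 519 kg/min

Heat released by hot stream: Q = 209 × 2.53 × (41.7 − -12.7) = 28765 kJ/min
Energy balance on cold side (adiabatic exchanger): Q = ṁ_c·Cp_c·(T_c,out − T_c,in)
ṁ_c = 28765 / [2.60 × (-33.1 − -54.4)] = 519.41 kg/min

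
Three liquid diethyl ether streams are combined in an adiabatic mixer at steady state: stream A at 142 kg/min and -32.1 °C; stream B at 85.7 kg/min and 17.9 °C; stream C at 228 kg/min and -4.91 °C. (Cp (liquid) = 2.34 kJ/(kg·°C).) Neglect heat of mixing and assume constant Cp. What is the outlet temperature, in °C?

Adiabatic, steady state ⇒ Σ ṁᵢCp,ᵢ(T_out − Tᵢ) = 0
T_out = Σ ṁᵢCp,ᵢTᵢ / Σ ṁᵢCp,ᵢ
      = -9696.1 / 1066.3 = -9.0929 °C

T_out = -9.09 °C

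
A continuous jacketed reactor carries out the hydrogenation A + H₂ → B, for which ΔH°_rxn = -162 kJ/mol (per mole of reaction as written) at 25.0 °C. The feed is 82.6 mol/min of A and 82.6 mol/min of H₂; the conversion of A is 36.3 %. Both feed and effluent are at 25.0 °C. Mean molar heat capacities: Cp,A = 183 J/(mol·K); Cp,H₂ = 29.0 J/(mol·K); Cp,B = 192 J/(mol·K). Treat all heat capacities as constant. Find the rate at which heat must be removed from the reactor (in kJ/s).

Q_out = 81.0 kJ/s

Extent of reaction ξ = 0.363 × 82.6 = 29.984 mol/min
Reaction term: ξ·ΔH°_rxn = 29.984 × -162 = -4857.4 kJ/min
Q = ΔH = -4857.4 kJ/min = -80.956 kW
Heat removed = 80.956 kJ/s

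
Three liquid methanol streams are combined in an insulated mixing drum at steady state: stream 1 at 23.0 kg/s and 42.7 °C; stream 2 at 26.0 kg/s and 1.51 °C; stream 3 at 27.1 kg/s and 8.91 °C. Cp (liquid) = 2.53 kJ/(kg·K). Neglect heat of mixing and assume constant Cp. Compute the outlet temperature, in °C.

Adiabatic, steady state ⇒ Σ ṁᵢCp,ᵢ(T_out − Tᵢ) = 0
T_out = Σ ṁᵢCp,ᵢTᵢ / Σ ṁᵢCp,ᵢ
      = 3194.9 / 192.53 = 16.594 °C

T_out = 16.6 °C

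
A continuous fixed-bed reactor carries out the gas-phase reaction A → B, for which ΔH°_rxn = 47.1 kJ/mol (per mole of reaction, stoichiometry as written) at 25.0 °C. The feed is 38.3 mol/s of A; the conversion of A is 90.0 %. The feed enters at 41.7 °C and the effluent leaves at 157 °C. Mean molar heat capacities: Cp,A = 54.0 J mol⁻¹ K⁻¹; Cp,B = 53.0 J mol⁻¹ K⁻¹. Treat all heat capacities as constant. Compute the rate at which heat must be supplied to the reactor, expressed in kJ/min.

Q_in = 111000 kJ/min

Extent of reaction ξ = 0.900 × 38.3 = 34.47 mol/s
Reaction term: ξ·ΔH°_rxn = 34.47 × 47.1 = 1623.5 kJ/s
Sensible, feed 41.7→25 °C: -34.539 kJ/s
Outlet flows (mol/s): A 3.83, B 34.47
Sensible, products 25→157 °C: 268.45 kJ/s
Q = ΔH = 1857.5 kJ/s = 1857.5 kW
Heat supplied = 111450 kJ/min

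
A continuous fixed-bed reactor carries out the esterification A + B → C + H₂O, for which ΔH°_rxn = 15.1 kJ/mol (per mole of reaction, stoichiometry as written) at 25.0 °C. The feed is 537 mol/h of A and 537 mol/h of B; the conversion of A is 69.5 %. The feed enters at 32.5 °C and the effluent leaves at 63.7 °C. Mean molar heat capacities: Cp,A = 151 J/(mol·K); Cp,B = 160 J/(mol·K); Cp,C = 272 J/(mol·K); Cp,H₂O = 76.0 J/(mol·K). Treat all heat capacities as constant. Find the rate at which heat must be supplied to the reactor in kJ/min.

Q_in = 190 kJ/min

Extent of reaction ξ = 0.695 × 537 = 373.21 mol/h
Reaction term: ξ·ΔH°_rxn = 373.21 × 15.1 = 5635.5 kJ/h
Sensible, feed 32.5→25 °C: -1252.6 kJ/h
Outlet flows (mol/h): A 163.79, B 163.79, C 373.21, H₂O 373.21
Sensible, products 25→63.7 °C: 6997.6 kJ/h
Q = ΔH = 11381 kJ/h = 3.1613 kW
Heat supplied = 189.68 kJ/min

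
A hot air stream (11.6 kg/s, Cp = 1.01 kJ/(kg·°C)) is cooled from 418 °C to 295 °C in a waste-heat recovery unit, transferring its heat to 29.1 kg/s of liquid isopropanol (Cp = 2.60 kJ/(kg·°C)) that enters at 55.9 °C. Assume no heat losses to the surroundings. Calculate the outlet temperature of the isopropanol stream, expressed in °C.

Heat released by hot stream: Q = 11.6 × 1.01 × (418 − 295) = 1441.1 kJ/s
Energy balance on cold side (adiabatic exchanger): Q = ṁ_c·Cp_c·(T_c,out − T_c,in)
T_c,out = 55.9 + 1441.1/(29.1 × 2.60) = 74.947 °C

T_c,out = 74.9 °C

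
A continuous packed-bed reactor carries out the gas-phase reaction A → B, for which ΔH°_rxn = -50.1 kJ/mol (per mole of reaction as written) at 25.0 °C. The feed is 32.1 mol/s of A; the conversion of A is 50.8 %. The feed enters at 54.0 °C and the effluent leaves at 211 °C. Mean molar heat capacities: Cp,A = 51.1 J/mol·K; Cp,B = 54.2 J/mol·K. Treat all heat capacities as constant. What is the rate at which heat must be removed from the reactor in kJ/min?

Extent of reaction ξ = 0.508 × 32.1 = 16.307 mol/s
Reaction term: ξ·ΔH°_rxn = 16.307 × -50.1 = -816.97 kJ/s
Sensible, feed 54.0→25 °C: -47.569 kJ/s
Outlet flows (mol/s): A 15.793, B 16.307
Sensible, products 25→211 °C: 314.5 kJ/s
Q = ΔH = -550.04 kJ/s = -550.04 kW
Heat removed = 33002 kJ/min

Q_out = 33000 kJ/min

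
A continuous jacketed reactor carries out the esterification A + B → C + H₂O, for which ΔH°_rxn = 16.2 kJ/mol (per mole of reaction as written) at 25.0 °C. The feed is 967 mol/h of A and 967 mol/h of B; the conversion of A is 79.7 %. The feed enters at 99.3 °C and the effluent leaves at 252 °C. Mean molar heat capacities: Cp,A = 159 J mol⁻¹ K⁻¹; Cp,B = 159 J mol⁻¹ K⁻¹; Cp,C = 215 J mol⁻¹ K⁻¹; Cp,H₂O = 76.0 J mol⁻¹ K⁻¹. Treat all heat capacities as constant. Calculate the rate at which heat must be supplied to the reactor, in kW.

Extent of reaction ξ = 0.797 × 967 = 770.7 mol/h
Reaction term: ξ·ΔH°_rxn = 770.7 × 16.2 = 12485 kJ/h
Sensible, feed 99.3→25 °C: -22848 kJ/h
Outlet flows (mol/h): A 196.3, B 196.3, C 770.7, H₂O 770.7
Sensible, products 25→252 °C: 65080 kJ/h
Q = ΔH = 54718 kJ/h = 15.199 kW
Heat supplied = 15.199 kW

Q_in = 15.2 kW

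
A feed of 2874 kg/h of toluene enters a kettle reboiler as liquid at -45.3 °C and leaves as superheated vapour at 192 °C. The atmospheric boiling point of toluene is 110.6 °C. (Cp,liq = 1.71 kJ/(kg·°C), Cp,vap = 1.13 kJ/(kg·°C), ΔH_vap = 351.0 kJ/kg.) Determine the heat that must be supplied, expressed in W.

liquid -45.3→110.6 °C: 266.59 kJ/kg
vaporisation at 110.6 °C: 351 kJ/kg
vapour 110.6→192 °C: 91.982 kJ/kg
Δh = 266.59 + 351 + 91.982 = 709.57 kJ/kg
Q = ṁ·Δh = 2874 kg/h × 709.57 kJ/kg = 2.0393e+06 kJ/h
|Q| = 566.47 kW = 566470 W

Q = 566000 W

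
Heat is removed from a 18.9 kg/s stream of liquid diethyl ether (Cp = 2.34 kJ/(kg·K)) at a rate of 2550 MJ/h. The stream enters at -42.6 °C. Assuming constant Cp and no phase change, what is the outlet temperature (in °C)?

Q = 2550 MJ/h = 708.33 kJ/s
ΔT = Q/(ṁ·Cp) = 708.33/(18.9×2.34) = 16.016 K
T_out = -42.6 − 16.016 = -58.616 °C

T_out = -58.6 °C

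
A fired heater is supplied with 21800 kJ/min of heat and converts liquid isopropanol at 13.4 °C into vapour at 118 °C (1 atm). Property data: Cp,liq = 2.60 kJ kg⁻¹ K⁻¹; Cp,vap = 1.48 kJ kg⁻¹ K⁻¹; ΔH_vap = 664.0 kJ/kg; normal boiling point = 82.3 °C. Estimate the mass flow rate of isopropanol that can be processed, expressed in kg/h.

Δh = 2.60×(82.3−13.4) + 664.0 + 1.48×(118−82.3) = 895.98 kJ/kg
Q = 21800 kJ/min = 363.33 kJ/s = 1.308e+06 kJ/h
ṁ = Q/Δh = 1.308e+06 / 895.98 = 1459.9 kg/h

ṁ = 1460 kg/h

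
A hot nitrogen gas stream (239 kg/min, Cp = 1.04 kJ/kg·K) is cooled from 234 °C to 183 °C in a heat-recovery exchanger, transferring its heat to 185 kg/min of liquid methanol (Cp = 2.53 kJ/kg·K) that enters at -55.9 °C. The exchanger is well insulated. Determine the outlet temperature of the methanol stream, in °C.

Heat released by hot stream: Q = 239 × 1.04 × (234 − 183) = 12677 kJ/min
Energy balance on cold side (adiabatic exchanger): Q = ṁ_c·Cp_c·(T_c,out − T_c,in)
T_c,out = -55.9 + 12677/(185 × 2.53) = -28.816 °C

T_c,out = -28.8 °C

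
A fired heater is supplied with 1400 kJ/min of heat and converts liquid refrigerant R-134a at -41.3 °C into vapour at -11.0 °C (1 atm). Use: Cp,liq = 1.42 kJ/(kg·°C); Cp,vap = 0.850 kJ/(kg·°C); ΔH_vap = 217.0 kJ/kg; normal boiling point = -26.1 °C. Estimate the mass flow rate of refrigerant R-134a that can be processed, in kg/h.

ṁ = 334 kg/h

Δh = 1.42×(-26.1−-41.3) + 217.0 + 0.850×(-11.0−-26.1) = 251.42 kJ/kg
Q = 1400 kJ/min = 23.333 kJ/s = 84000 kJ/h
ṁ = Q/Δh = 84000 / 251.42 = 334.1 kg/h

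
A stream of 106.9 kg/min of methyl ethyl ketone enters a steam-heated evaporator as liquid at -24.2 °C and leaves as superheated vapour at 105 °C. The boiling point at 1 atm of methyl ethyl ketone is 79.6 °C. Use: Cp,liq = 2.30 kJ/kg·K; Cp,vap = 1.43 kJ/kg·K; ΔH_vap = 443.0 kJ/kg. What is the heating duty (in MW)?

Q = 1.28 MW

liquid -24.2→79.6 °C: 238.74 kJ/kg
vaporisation at 79.6 °C: 443 kJ/kg
vapour 79.6→105 °C: 36.322 kJ/kg
Δh = 238.74 + 443 + 36.322 = 718.06 kJ/kg
Q = ṁ·Δh = 106.9 kg/min × 718.06 kJ/kg = 76761 kJ/min
|Q| = 1279.3 kW = 1.2793 MW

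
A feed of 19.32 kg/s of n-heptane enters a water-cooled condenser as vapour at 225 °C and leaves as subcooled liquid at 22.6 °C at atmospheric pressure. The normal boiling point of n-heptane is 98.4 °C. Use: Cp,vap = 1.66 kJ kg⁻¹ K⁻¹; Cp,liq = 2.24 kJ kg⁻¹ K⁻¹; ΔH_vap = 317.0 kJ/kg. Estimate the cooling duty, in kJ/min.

Q_c = 808000 kJ/min

vapour 225→98.4 °C: -210.16 kJ/kg
condensation at 98.4 °C: -317 kJ/kg
liquid 98.4→22.6 °C: -169.79 kJ/kg
Δh = -210.16 + -317 + -169.79 = -696.95 kJ/kg
Q = ṁ·Δh = 19.32 kg/s × -696.95 kJ/kg = -13465 kJ/s
|Q| = 13465 kW = 807900 kJ/min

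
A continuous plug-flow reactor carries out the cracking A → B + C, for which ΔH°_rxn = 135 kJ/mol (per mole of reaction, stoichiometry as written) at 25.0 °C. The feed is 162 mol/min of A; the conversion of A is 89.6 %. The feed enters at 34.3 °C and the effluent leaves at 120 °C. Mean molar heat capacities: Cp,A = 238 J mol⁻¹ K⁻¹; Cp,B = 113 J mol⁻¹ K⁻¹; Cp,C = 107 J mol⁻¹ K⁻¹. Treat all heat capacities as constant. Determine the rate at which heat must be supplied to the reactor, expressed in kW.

Extent of reaction ξ = 0.896 × 162 = 145.15 mol/min
Reaction term: ξ·ΔH°_rxn = 145.15 × 135 = 19596 kJ/min
Sensible, feed 34.3→25 °C: -358.57 kJ/min
Outlet flows (mol/min): A 16.848, B 145.15, C 145.15
Sensible, products 25→120 °C: 3414.6 kJ/min
Q = ΔH = 22652 kJ/min = 377.53 kW
Heat supplied = 377.53 kW

Q_in = 378 kW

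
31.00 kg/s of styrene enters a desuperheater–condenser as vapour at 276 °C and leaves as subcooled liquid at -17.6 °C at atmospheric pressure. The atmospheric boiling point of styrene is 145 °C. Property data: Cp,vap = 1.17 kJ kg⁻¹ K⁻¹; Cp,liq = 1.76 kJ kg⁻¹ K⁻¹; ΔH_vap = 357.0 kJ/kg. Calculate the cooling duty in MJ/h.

Q_c = 88900 MJ/h

vapour 276→145 °C: -153.27 kJ/kg
condensation at 145 °C: -357 kJ/kg
liquid 145→-17.6 °C: -286.18 kJ/kg
Δh = -153.27 + -357 + -286.18 = -796.45 kJ/kg
Q = ṁ·Δh = 31.00 kg/s × -796.45 kJ/kg = -24690 kJ/s
|Q| = 24690 kW = 88883 MJ/h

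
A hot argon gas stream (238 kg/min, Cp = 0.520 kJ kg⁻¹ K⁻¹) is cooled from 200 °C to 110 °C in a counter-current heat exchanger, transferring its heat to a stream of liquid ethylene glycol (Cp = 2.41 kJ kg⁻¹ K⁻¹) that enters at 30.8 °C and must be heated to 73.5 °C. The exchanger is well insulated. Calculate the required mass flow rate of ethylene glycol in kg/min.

ṁ_c = 108 kg/min

Heat released by hot stream: Q = 238 × 0.520 × (200 − 110) = 11138 kJ/min
Energy balance on cold side (adiabatic exchanger): Q = ṁ_c·Cp_c·(T_c,out − T_c,in)
ṁ_c = 11138 / [2.41 × (73.5 − 30.8)] = 108.24 kg/min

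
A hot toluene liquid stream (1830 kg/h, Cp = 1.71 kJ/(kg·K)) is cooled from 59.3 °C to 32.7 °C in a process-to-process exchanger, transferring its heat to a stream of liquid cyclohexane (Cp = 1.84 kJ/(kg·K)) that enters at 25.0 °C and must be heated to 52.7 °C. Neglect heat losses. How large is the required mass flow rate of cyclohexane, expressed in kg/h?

ṁ_c = 1630 kg/h

Heat released by hot stream: Q = 1830 × 1.71 × (59.3 − 32.7) = 83239 kJ/h
Energy balance on cold side (adiabatic exchanger): Q = ṁ_c·Cp_c·(T_c,out − T_c,in)
ṁ_c = 83239 / [1.84 × (52.7 − 25.0)] = 1633.2 kg/h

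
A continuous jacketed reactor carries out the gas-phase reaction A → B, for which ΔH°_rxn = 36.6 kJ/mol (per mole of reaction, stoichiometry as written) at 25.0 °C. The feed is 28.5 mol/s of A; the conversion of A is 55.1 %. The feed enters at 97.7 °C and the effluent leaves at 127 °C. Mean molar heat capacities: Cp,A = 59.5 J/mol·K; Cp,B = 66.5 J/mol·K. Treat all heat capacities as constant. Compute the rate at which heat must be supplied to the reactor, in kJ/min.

Extent of reaction ξ = 0.551 × 28.5 = 15.704 mol/s
Reaction term: ξ·ΔH°_rxn = 15.704 × 36.6 = 574.75 kJ/s
Sensible, feed 97.7→25 °C: -123.28 kJ/s
Outlet flows (mol/s): A 12.796, B 15.704
Sensible, products 25→127 °C: 184.18 kJ/s
Q = ΔH = 635.65 kJ/s = 635.65 kW
Heat supplied = 38139 kJ/min

Q_in = 38100 kJ/min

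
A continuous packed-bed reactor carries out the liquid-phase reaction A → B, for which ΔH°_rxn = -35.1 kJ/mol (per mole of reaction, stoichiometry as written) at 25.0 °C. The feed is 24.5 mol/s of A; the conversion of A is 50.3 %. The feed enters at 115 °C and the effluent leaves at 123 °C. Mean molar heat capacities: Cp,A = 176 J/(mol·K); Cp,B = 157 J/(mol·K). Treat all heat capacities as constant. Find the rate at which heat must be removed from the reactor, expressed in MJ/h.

Extent of reaction ξ = 0.503 × 24.5 = 12.323 mol/s
Reaction term: ξ·ΔH°_rxn = 12.323 × -35.1 = -432.55 kJ/s
Sensible, feed 115→25 °C: -388.08 kJ/s
Outlet flows (mol/s): A 12.177, B 12.323
Sensible, products 25→123 °C: 399.63 kJ/s
Q = ΔH = -421.01 kJ/s = -421.01 kW
Heat removed = 1515.6 MJ/h

Q_out = 1520 MJ/h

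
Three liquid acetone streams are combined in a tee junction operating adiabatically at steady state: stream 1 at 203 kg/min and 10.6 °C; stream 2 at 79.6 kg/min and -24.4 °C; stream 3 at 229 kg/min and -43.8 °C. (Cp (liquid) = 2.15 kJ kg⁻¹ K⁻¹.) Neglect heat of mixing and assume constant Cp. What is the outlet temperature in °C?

T_out = -19.2 °C

Adiabatic, steady state ⇒ Σ ṁᵢCp,ᵢ(T_out − Tᵢ) = 0
T_out = Σ ṁᵢCp,ᵢTᵢ / Σ ṁᵢCp,ᵢ
      = -21114 / 1099.9 = -19.196 °C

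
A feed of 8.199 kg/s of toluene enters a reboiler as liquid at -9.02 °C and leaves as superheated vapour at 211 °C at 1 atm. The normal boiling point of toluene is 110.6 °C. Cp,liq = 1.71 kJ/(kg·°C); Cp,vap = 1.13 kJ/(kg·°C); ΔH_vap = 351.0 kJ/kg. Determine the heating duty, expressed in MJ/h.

liquid -9.02→110.6 °C: 204.55 kJ/kg
vaporisation at 110.6 °C: 351 kJ/kg
vapour 110.6→211 °C: 113.45 kJ/kg
Δh = 204.55 + 351 + 113.45 = 669 kJ/kg
Q = ṁ·Δh = 8.199 kg/s × 669 kJ/kg = 5485.1 kJ/s
|Q| = 5485.1 kW = 19747 MJ/h

Q = 19700 MJ/h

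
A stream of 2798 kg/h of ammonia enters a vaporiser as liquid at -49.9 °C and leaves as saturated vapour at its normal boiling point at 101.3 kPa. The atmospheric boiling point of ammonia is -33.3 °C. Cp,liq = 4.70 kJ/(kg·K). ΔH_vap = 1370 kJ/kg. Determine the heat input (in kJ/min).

liquid -49.9→-33.3 °C: 78.02 kJ/kg
vaporisation at -33.3 °C: 1370 kJ/kg
Δh = 78.02 + 1370 = 1448 kJ/kg
Q = ṁ·Δh = 2798 kg/h × 1448 kJ/kg = 4.0516e+06 kJ/h
|Q| = 1125.4 kW = 67526 kJ/min

Q = 67500 kJ/min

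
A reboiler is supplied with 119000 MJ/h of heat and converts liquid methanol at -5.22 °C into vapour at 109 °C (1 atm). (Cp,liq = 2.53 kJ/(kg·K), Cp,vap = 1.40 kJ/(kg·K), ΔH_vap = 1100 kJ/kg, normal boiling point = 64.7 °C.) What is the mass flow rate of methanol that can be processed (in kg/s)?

Δh = 2.53×(64.7−-5.22) + 1100 + 1.40×(109−64.7) = 1338.9 kJ/kg
Q = 119000 MJ/h = 33056 kJ/s = 33056 kJ/s
ṁ = Q/Δh = 33056 / 1338.9 = 24.688 kg/s

ṁ = 24.7 kg/s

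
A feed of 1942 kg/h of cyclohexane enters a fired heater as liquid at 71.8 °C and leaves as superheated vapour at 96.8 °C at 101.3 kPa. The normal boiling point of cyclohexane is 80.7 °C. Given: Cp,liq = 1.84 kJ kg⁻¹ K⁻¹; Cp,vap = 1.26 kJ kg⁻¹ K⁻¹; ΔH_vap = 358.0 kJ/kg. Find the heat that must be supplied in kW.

Q = 213 kW

liquid 71.8→80.7 °C: 16.376 kJ/kg
vaporisation at 80.7 °C: 358 kJ/kg
vapour 80.7→96.8 °C: 20.286 kJ/kg
Δh = 16.376 + 358 + 20.286 = 394.66 kJ/kg
Q = ṁ·Δh = 1942 kg/h × 394.66 kJ/kg = 766430 kJ/h
|Q| = 212.9 kW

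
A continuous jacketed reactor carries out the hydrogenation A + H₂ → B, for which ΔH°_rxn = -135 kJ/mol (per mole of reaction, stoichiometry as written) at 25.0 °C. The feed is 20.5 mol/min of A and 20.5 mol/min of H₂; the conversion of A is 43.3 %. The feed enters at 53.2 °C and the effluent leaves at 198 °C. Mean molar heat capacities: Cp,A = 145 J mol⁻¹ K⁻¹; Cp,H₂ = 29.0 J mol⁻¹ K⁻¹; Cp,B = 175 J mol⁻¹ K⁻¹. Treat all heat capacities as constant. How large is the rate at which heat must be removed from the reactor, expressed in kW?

Q_out = 11.3 kW

Extent of reaction ξ = 0.433 × 20.5 = 8.8765 mol/min
Reaction term: ξ·ΔH°_rxn = 8.8765 × -135 = -1198.3 kJ/min
Sensible, feed 53.2→25 °C: -100.59 kJ/min
Outlet flows (mol/min): A 11.623, H₂ 11.623, B 8.8765
Sensible, products 25→198 °C: 618.63 kJ/min
Q = ΔH = -680.29 kJ/min = -11.338 kW
Heat removed = 11.338 kW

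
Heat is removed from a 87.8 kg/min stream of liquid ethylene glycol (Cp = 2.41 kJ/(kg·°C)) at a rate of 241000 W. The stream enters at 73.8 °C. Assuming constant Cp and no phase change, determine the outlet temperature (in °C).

T_out = 5.46 °C

Q = 241000 W = 14460 kJ/min
ΔT = Q/(ṁ·Cp) = 14460/(87.8×2.41) = 68.337 K
T_out = 73.8 − 68.337 = 5.4629 °C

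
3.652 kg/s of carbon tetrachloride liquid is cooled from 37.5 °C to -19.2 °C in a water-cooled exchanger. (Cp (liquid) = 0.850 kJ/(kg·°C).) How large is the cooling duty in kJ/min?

Q = ṁ·Cp·ΔT = 3.652 × 0.850 × (-19.2 − 37.5) = -176.01 kJ/s
Cooling duty = 10560 kJ/min

Q_c = 10600 kJ/min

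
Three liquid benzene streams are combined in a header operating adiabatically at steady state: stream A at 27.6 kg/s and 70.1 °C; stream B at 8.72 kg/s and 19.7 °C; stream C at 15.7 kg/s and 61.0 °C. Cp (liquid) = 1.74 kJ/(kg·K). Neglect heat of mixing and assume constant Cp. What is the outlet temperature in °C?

No heat crosses the boundary, so H_out = H_in.
Σ ṁᵢCp,ᵢTᵢ = 27.6×1.74×70.1 + 8.72×1.74×19.7 + 15.7×1.74×61.0 = 5331.8
Σ ṁᵢCp,ᵢ = 27.6×1.74 + 8.72×1.74 + 15.7×1.74 = 90.515
T_out = 5331.8 / 90.515 = 58.905 °C

T_out = 58.9 °C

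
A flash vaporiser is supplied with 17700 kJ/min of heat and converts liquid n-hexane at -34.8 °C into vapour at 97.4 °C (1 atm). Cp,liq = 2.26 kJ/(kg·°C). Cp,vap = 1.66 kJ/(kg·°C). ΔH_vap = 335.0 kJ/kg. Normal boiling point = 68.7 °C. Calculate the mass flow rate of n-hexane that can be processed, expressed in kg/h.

Δh = 2.26×(68.7−-34.8) + 335.0 + 1.66×(97.4−68.7) = 616.55 kJ/kg
Q = 17700 kJ/min = 295 kJ/s = 1.062e+06 kJ/h
ṁ = Q/Δh = 1.062e+06 / 616.55 = 1722.5 kg/h

ṁ = 1720 kg/h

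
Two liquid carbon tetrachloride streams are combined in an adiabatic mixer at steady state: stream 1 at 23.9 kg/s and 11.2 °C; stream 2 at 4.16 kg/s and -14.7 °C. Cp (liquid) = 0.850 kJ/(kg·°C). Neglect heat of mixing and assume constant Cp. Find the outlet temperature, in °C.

Energy balance with Q = 0: Σ ṁᵢCp,ᵢ(T_out − Tᵢ) = 0
T_out = Σ ṁᵢCp,ᵢTᵢ / Σ ṁᵢCp,ᵢ
      = 175.55 / 23.851 = 7.3602 °C

T_out = 7.36 °C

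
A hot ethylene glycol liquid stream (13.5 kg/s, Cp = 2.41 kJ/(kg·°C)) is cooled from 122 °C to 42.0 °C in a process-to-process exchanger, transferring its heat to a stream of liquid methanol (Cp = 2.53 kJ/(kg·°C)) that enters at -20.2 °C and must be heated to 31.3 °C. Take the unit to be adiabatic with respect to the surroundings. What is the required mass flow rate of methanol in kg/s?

ṁ_c = 20.0 kg/s

Heat released by hot stream: Q = 13.5 × 2.41 × (122 − 42.0) = 2602.8 kJ/s
Energy balance on cold side (adiabatic exchanger): Q = ṁ_c·Cp_c·(T_c,out − T_c,in)
ṁ_c = 2602.8 / [2.53 × (31.3 − -20.2)] = 19.976 kg/s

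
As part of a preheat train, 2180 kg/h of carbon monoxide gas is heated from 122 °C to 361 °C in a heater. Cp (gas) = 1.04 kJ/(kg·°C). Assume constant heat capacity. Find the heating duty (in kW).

Q = 151 kW

Q = ṁ·Cp·ΔT = 2180 × 1.04 × (361 − 122) = 541860 kJ/h
Converting: 541860 / 3600 s = 150.52 kW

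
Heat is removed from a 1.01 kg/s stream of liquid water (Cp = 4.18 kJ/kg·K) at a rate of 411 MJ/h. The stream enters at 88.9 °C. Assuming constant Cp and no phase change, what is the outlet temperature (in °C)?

T_out = 61.9 °C

Q = 411 MJ/h = 114.17 kJ/s
ΔT = Q/(ṁ·Cp) = 114.17/(1.01×4.18) = 27.042 K
T_out = 88.9 − 27.042 = 61.858 °C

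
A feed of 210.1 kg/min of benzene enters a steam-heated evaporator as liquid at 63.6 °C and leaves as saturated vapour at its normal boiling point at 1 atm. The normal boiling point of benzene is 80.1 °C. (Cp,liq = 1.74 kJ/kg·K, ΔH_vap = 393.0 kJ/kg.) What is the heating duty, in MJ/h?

Q = 5320 MJ/h

liquid 63.6→80.1 °C: 28.71 kJ/kg
vaporisation at 80.1 °C: 393 kJ/kg
Δh = 28.71 + 393 = 421.71 kJ/kg
Q = ṁ·Δh = 210.1 kg/min × 421.71 kJ/kg = 88601 kJ/min
|Q| = 1476.7 kW = 5316.1 MJ/h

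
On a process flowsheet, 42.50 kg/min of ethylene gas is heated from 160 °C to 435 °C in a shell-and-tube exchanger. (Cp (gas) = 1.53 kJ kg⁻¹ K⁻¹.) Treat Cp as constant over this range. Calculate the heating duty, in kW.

Q = ṁ·Cp·ΔT = 42.50 × 1.53 × (435 − 160) = 17882 kJ/min
Converting: 17882 / 60 s = 298.03 kW

Q = 298 kW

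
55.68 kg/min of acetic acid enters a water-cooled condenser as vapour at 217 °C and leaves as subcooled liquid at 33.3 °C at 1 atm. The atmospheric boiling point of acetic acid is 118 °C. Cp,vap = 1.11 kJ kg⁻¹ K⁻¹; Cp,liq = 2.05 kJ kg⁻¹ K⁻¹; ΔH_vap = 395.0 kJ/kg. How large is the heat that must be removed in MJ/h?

vapour 217→118 °C: -109.89 kJ/kg
condensation at 118 °C: -395 kJ/kg
liquid 118→33.3 °C: -173.63 kJ/kg
Δh = -109.89 + -395 + -173.63 = -678.52 kJ/kg
Q = ṁ·Δh = 55.68 kg/min × -678.52 kJ/kg = -37780 kJ/min
|Q| = 629.67 kW = 2266.8 MJ/h

Q_c = 2270 MJ/h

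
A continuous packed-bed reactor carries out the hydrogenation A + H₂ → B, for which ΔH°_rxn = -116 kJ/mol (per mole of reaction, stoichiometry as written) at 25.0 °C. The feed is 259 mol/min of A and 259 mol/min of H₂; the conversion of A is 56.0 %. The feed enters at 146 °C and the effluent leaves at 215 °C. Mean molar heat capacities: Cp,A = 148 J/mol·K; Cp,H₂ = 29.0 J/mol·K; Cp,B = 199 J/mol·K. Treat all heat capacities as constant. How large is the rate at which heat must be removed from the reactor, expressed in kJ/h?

Q_out = 783000 kJ/h

Extent of reaction ξ = 0.560 × 259 = 145.04 mol/min
Reaction term: ξ·ΔH°_rxn = 145.04 × -116 = -16825 kJ/min
Sensible, feed 146→25 °C: -5547 kJ/min
Outlet flows (mol/min): A 113.96, H₂ 113.96, B 145.04
Sensible, products 25→215 °C: 9316.4 kJ/min
Q = ΔH = -13055 kJ/min = -217.59 kW
Heat removed = 783310 kJ/h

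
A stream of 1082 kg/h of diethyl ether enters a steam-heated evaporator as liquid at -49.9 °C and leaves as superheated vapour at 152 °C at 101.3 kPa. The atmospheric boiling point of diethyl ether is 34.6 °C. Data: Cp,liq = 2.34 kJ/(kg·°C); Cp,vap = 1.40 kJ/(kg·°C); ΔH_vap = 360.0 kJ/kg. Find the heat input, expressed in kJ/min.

Q = 13000 kJ/min

liquid -49.9→34.6 °C: 197.73 kJ/kg
vaporisation at 34.6 °C: 360 kJ/kg
vapour 34.6→152 °C: 164.36 kJ/kg
Δh = 197.73 + 360 + 164.36 = 722.09 kJ/kg
Q = ṁ·Δh = 1082 kg/h × 722.09 kJ/kg = 781300 kJ/h
|Q| = 217.03 kW = 13022 kJ/min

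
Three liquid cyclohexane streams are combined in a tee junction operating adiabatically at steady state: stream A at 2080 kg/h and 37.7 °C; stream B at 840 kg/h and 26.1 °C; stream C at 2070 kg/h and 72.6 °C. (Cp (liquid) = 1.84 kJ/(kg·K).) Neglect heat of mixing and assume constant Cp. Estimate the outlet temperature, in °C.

No heat crosses the boundary, so H_out = H_in.
Σ ṁᵢCp,ᵢTᵢ = 2080×1.84×37.7 + 840×1.84×26.1 + 2070×1.84×72.6 = 461140
Σ ṁᵢCp,ᵢ = 2080×1.84 + 840×1.84 + 2070×1.84 = 9181.6
T_out = 461140 / 9181.6 = 50.225 °C

T_out = 50.2 °C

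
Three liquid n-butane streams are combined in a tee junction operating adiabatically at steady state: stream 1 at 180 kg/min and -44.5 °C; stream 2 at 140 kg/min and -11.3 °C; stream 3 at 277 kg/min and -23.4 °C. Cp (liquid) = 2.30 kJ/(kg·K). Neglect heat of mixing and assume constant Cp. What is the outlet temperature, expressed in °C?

No heat crosses the boundary, so H_out = H_in.
Σ ṁᵢCp,ᵢTᵢ = 180×2.30×-44.5 + 140×2.30×-11.3 + 277×2.30×-23.4 = -36970
Σ ṁᵢCp,ᵢ = 180×2.30 + 140×2.30 + 277×2.30 = 1373.1
T_out = -36970 / 1373.1 = -26.924 °C

T_out = -26.9 °C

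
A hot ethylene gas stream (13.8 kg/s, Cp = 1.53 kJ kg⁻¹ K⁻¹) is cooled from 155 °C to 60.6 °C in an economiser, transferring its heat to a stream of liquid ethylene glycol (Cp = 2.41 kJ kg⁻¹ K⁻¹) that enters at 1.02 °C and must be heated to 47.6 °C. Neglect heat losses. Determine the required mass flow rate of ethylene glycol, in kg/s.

Heat released by hot stream: Q = 13.8 × 1.53 × (155 − 60.6) = 1993.2 kJ/s
Energy balance on cold side (adiabatic exchanger): Q = ṁ_c·Cp_c·(T_c,out − T_c,in)
ṁ_c = 1993.2 / [2.41 × (47.6 − 1.02)] = 17.755 kg/s

ṁ_c = 17.8 kg/s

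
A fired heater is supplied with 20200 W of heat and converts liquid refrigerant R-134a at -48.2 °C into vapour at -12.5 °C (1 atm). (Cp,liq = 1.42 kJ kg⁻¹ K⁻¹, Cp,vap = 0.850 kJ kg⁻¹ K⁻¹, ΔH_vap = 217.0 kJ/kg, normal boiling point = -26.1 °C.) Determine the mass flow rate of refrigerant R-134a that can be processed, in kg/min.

Δh = 1.42×(-26.1−-48.2) + 217.0 + 0.850×(-12.5−-26.1) = 259.94 kJ/kg
Q = 20200 W = 20.2 kJ/s = 1212 kJ/min
ṁ = Q/Δh = 1212 / 259.94 = 4.6626 kg/min

ṁ = 4.66 kg/min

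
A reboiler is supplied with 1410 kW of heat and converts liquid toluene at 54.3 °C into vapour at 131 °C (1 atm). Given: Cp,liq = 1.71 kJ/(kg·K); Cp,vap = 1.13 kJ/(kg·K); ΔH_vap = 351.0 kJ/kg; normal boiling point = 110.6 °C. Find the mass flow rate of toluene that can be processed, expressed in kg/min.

Δh = 1.71×(110.6−54.3) + 351.0 + 1.13×(131−110.6) = 470.33 kJ/kg
Q = 1410 kW = 1410 kJ/s = 84600 kJ/min
ṁ = Q/Δh = 84600 / 470.33 = 179.88 kg/min

ṁ = 180 kg/min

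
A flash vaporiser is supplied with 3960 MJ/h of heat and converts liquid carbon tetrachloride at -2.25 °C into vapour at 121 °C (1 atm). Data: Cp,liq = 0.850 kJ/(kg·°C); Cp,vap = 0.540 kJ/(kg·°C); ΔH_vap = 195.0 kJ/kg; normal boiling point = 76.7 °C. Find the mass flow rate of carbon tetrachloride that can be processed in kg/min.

ṁ = 231 kg/min

Δh = 0.850×(76.7−-2.25) + 195.0 + 0.540×(121−76.7) = 286.03 kJ/kg
Q = 3960 MJ/h = 1100 kJ/s = 66000 kJ/min
ṁ = Q/Δh = 66000 / 286.03 = 230.75 kg/min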